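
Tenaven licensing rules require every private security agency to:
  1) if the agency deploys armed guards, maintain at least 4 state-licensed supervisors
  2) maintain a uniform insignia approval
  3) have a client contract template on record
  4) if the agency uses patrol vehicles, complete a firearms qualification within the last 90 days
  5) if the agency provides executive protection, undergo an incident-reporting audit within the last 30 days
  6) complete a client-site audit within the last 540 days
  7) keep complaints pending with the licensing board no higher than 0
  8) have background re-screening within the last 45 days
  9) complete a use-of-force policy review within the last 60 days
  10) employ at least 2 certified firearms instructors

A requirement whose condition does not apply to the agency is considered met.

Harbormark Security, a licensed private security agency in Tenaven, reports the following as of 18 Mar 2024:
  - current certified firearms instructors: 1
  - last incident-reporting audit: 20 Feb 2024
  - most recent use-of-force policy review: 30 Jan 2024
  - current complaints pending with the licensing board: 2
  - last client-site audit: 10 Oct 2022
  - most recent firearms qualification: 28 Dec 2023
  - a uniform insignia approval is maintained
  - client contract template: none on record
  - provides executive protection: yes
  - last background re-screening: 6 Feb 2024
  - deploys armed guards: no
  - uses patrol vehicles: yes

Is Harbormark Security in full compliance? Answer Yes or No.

1. condition 'deploys armed guards' does not hold → requirement n/a → met
2. uniform insignia approval present → met
3. client contract template absent → not met
4. condition 'uses patrol vehicles' holds; firearms qualification 81 days ago vs limit 90 → met
5. condition 'provides executive protection' holds; incident-reporting audit 27 days ago vs limit 30 → met
6. client-site audit 525 days ago vs limit 540 → met
7. complaints pending with the licensing board 2 > 0 → not met
8. background re-screening 41 days ago vs limit 45 → met
9. use-of-force policy review 48 days ago vs limit 60 → met
10. certified firearms instructors 1 < 2 → not met
Not met: 3, 7, 10

No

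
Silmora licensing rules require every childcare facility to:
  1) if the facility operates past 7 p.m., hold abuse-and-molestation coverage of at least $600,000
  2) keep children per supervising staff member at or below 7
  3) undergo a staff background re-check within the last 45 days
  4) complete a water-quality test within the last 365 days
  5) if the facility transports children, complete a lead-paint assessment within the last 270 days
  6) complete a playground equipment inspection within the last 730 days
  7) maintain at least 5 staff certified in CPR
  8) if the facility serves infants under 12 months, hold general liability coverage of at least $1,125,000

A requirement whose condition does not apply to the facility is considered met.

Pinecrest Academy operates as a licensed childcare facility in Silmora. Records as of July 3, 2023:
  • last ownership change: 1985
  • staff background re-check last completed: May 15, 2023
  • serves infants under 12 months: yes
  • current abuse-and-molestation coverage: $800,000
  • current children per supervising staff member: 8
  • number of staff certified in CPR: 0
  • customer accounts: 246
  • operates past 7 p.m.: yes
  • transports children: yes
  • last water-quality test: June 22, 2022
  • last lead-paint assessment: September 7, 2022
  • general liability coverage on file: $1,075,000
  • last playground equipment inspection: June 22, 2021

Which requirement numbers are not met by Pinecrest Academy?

1. condition 'operates past 7 p.m.' holds; abuse-and-molestation coverage $800,000 ≥ $600,000 → met
2. children per supervising staff member 8 > 7 → not met
3. staff background re-check 49 days ago vs limit 45 → not met
4. water-quality test 376 days ago vs limit 365 → not met
5. condition 'transports children' holds; lead-paint assessment 299 days ago vs limit 270 → not met
6. playground equipment inspection 741 days ago vs limit 730 → not met
7. staff certified in CPR 0 < 5 → not met
8. condition 'serves infants under 12 months' holds; general liability coverage $1,075,000 < $1,125,000 → not met
Not met: 2, 3, 4, 5, 6, 7, 8

2, 3, 4, 5, 6, 7, 8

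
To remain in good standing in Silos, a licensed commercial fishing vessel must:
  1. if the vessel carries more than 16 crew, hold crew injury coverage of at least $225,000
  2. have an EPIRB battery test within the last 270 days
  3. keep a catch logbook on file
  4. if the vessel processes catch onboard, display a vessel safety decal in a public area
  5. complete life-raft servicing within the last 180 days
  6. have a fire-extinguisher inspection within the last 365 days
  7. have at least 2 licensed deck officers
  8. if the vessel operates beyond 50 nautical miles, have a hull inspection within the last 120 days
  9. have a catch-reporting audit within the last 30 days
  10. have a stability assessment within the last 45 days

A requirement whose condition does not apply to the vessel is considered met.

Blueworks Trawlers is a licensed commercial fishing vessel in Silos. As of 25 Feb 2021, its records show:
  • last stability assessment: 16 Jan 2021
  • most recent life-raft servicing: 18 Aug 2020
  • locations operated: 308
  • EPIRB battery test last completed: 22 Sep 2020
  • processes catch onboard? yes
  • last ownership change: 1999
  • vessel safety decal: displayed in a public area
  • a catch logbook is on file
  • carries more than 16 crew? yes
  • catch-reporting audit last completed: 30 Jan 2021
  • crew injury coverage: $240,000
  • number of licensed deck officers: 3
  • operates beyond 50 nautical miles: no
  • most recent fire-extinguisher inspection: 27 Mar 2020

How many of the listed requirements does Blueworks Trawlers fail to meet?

1. condition 'carries more than 16 crew' holds; crew injury coverage $240,000 ≥ $225,000 → met
2. EPIRB battery test 156 days ago vs limit 270 → met
3. catch logbook present → met
4. condition 'processes catch onboard' holds; vessel safety decal present → met
5. life-raft servicing 191 days ago vs limit 180 → not met
6. fire-extinguisher inspection 335 days ago vs limit 365 → met
7. licensed deck officers 3 ≥ 2 → met
8. condition 'operates beyond 50 nautical miles' does not hold → requirement n/a → met
9. catch-reporting audit 26 days ago vs limit 30 → met
10. stability assessment 40 days ago vs limit 45 → met
Not met: 1 of 10

1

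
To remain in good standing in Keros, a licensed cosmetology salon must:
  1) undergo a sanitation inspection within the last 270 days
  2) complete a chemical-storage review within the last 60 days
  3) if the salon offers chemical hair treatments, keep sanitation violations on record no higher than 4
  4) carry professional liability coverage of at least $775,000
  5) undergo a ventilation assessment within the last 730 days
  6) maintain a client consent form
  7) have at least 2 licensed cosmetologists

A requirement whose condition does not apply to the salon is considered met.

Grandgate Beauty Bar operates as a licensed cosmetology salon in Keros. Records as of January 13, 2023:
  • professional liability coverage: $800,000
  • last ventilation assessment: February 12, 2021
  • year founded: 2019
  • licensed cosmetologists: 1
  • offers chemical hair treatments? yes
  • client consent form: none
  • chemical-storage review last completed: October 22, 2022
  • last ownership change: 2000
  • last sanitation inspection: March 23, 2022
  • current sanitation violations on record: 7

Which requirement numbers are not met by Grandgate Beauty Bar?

1, 2, 3, 6, 7

1. sanitation inspection 296 days ago vs limit 270 → not met
2. chemical-storage review 83 days ago vs limit 60 → not met
3. condition 'offers chemical hair treatments' holds; sanitation violations on record 7 > 4 → not met
4. professional liability coverage $800,000 ≥ $775,000 → met
5. ventilation assessment 700 days ago vs limit 730 → met
6. client consent form absent → not met
7. licensed cosmetologists 1 < 2 → not met
Not met: 1, 2, 3, 6, 7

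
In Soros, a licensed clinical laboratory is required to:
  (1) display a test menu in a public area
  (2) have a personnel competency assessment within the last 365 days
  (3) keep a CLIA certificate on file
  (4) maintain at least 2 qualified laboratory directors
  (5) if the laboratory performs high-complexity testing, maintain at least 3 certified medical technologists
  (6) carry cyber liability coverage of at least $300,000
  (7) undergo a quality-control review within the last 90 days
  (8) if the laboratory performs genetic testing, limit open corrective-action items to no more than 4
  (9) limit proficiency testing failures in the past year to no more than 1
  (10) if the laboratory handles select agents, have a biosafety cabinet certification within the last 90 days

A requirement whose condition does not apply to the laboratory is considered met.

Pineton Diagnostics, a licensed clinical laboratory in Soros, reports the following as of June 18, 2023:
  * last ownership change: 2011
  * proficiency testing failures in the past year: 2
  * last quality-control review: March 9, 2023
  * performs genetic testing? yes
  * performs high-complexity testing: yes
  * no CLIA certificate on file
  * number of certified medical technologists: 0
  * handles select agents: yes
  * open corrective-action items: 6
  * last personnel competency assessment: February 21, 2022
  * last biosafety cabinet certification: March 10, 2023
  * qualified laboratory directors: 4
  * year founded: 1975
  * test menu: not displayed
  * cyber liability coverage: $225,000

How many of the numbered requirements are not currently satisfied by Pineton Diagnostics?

1. test menu absent → not met
2. personnel competency assessment 482 days ago vs limit 365 → not met
3. CLIA certificate absent → not met
4. qualified laboratory directors 4 ≥ 2 → met
5. condition 'performs high-complexity testing' holds; certified medical technologists 0 < 3 → not met
6. cyber liability coverage $225,000 < $300,000 → not met
7. quality-control review 101 days ago vs limit 90 → not met
8. condition 'performs genetic testing' holds; open corrective-action items 6 > 4 → not met
9. proficiency testing failures in the past year 2 > 1 → not met
10. condition 'handles select agents' holds; biosafety cabinet certification 100 days ago vs limit 90 → not met
Not met: 9 of 10

9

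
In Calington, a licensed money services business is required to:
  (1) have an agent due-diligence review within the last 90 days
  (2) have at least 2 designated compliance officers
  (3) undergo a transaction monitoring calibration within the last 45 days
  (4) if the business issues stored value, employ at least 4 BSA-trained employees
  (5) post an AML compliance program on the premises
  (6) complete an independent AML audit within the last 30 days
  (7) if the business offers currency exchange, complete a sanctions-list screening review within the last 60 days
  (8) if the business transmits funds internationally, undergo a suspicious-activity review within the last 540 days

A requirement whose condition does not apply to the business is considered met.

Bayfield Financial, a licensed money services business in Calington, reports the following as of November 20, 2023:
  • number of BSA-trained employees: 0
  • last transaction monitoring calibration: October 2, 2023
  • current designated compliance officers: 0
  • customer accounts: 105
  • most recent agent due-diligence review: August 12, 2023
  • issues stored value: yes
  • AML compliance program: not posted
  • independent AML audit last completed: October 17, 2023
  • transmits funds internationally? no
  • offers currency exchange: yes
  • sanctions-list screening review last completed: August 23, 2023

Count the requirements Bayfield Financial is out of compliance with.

1. agent due-diligence review 100 days ago vs limit 90 → not met
2. designated compliance officers 0 < 2 → not met
3. transaction monitoring calibration 49 days ago vs limit 45 → not met
4. condition 'issues stored value' holds; BSA-trained employees 0 < 4 → not met
5. AML compliance program absent → not met
6. independent AML audit 34 days ago vs limit 30 → not met
7. condition 'offers currency exchange' holds; sanctions-list screening review 89 days ago vs limit 60 → not met
8. condition 'transmits funds internationally' does not hold → requirement n/a → met
Not met: 7 of 8

7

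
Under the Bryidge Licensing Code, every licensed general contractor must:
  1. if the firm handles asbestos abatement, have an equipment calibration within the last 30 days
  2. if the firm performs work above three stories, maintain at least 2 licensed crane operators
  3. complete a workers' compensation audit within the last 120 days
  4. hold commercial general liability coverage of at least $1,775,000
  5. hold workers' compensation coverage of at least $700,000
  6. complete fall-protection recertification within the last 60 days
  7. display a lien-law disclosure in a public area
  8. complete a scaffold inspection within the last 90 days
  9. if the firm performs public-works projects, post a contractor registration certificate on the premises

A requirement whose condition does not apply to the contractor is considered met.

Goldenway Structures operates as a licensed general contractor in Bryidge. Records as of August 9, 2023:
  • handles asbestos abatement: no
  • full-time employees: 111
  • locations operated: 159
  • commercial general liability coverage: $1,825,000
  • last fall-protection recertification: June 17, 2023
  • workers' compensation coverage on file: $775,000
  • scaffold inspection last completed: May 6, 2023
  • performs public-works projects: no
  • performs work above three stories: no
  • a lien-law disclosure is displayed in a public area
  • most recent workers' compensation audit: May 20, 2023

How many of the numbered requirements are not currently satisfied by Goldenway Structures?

1. condition 'handles asbestos abatement' does not hold → requirement n/a → met
2. condition 'performs work above three stories' does not hold → requirement n/a → met
3. workers' compensation audit 81 days ago vs limit 120 → met
4. commercial general liability coverage $1,825,000 ≥ $1,775,000 → met
5. workers' compensation coverage $775,000 ≥ $700,000 → met
6. fall-protection recertification 53 days ago vs limit 60 → met
7. lien-law disclosure present → met
8. scaffold inspection 95 days ago vs limit 90 → not met
9. condition 'performs public-works projects' does not hold → requirement n/a → met
Not met: 1 of 9

1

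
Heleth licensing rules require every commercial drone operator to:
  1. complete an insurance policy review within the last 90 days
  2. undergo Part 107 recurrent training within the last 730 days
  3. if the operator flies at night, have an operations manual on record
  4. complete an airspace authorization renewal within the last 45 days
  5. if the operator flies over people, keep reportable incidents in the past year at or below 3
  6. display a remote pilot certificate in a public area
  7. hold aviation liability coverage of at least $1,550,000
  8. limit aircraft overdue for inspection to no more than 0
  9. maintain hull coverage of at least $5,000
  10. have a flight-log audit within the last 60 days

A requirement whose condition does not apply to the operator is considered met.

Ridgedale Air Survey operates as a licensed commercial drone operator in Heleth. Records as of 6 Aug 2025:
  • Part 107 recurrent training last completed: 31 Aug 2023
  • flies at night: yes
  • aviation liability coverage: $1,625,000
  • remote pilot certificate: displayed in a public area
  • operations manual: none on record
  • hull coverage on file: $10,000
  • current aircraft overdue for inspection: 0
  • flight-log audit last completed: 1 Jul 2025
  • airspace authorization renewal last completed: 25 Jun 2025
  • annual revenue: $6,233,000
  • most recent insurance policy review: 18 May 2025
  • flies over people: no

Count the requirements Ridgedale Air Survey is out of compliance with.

1

1. insurance policy review 80 days ago vs limit 90 → met
2. Part 107 recurrent training 706 days ago vs limit 730 → met
3. condition 'flies at night' holds; operations manual absent → not met
4. airspace authorization renewal 42 days ago vs limit 45 → met
5. condition 'flies over people' does not hold → requirement n/a → met
6. remote pilot certificate present → met
7. aviation liability coverage $1,625,000 ≥ $1,550,000 → met
8. aircraft overdue for inspection 0 ≤ 0 → met
9. hull coverage $10,000 ≥ $5,000 → met
10. flight-log audit 36 days ago vs limit 60 → met
Not met: 1 of 10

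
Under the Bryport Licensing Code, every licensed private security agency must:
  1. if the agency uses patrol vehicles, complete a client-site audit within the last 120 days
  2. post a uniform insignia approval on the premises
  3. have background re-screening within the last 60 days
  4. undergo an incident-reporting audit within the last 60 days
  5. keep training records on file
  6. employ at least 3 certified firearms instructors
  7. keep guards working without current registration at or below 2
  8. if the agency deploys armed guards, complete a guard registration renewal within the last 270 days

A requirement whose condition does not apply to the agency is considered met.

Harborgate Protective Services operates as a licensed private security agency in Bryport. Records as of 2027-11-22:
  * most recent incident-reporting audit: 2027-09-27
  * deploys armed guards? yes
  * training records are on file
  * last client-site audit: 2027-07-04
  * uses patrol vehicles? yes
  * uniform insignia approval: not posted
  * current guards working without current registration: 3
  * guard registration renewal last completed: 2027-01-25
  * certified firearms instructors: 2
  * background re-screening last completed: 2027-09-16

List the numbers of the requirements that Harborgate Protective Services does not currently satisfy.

1, 2, 3, 6, 7, 8

1. condition 'uses patrol vehicles' holds; client-site audit 141 days ago vs limit 120 → not met
2. uniform insignia approval absent → not met
3. background re-screening 67 days ago vs limit 60 → not met
4. incident-reporting audit 56 days ago vs limit 60 → met
5. training records present → met
6. certified firearms instructors 2 < 3 → not met
7. guards working without current registration 3 > 2 → not met
8. condition 'deploys armed guards' holds; guard registration renewal 301 days ago vs limit 270 → not met
Not met: 1, 2, 3, 6, 7, 8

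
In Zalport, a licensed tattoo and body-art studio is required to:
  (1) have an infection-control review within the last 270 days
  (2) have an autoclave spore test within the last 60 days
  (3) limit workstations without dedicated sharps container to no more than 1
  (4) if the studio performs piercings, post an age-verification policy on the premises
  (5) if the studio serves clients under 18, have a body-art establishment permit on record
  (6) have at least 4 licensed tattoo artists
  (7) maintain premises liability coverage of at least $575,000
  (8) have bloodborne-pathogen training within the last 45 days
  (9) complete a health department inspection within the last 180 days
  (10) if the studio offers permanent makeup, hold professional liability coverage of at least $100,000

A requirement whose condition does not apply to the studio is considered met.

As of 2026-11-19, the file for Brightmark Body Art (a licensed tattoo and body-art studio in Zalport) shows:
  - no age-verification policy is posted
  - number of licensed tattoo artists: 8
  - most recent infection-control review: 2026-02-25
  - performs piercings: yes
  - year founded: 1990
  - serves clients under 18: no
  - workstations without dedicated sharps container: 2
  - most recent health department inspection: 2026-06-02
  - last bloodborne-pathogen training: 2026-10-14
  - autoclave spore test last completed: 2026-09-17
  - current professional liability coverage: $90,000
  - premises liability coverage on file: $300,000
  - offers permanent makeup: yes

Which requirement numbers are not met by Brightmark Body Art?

2, 3, 4, 7, 10

1. infection-control review 267 days ago vs limit 270 → met
2. autoclave spore test 63 days ago vs limit 60 → not met
3. workstations without dedicated sharps container 2 > 1 → not met
4. condition 'performs piercings' holds; age-verification policy absent → not met
5. condition 'serves clients under 18' does not hold → requirement n/a → met
6. licensed tattoo artists 8 ≥ 4 → met
7. premises liability coverage $300,000 < $575,000 → not met
8. bloodborne-pathogen training 36 days ago vs limit 45 → met
9. health department inspection 170 days ago vs limit 180 → met
10. condition 'offers permanent makeup' holds; professional liability coverage $90,000 < $100,000 → not met
Not met: 2, 3, 4, 7, 10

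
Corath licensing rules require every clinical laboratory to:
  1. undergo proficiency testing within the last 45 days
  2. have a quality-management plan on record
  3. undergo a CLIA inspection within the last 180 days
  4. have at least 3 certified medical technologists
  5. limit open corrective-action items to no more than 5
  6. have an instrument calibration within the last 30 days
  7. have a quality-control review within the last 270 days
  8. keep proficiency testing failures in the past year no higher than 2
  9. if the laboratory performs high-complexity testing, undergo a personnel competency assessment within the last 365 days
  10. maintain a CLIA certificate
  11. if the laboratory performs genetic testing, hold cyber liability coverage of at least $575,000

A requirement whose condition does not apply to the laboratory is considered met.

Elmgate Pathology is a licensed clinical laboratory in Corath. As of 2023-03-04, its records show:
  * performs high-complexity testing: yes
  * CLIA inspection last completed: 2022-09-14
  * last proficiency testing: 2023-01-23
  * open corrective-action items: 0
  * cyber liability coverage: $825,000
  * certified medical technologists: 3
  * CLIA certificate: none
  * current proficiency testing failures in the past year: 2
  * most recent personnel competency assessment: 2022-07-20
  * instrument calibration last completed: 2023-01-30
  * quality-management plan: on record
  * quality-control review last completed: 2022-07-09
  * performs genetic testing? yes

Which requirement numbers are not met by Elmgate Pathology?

1. proficiency testing 40 days ago vs limit 45 → met
2. quality-management plan present → met
3. CLIA inspection 171 days ago vs limit 180 → met
4. certified medical technologists 3 ≥ 3 → met
5. open corrective-action items 0 ≤ 5 → met
6. instrument calibration 33 days ago vs limit 30 → not met
7. quality-control review 238 days ago vs limit 270 → met
8. proficiency testing failures in the past year 2 ≤ 2 → met
9. condition 'performs high-complexity testing' holds; personnel competency assessment 227 days ago vs limit 365 → met
10. CLIA certificate absent → not met
11. condition 'performs genetic testing' holds; cyber liability coverage $825,000 ≥ $575,000 → met
Not met: 6, 10

6, 10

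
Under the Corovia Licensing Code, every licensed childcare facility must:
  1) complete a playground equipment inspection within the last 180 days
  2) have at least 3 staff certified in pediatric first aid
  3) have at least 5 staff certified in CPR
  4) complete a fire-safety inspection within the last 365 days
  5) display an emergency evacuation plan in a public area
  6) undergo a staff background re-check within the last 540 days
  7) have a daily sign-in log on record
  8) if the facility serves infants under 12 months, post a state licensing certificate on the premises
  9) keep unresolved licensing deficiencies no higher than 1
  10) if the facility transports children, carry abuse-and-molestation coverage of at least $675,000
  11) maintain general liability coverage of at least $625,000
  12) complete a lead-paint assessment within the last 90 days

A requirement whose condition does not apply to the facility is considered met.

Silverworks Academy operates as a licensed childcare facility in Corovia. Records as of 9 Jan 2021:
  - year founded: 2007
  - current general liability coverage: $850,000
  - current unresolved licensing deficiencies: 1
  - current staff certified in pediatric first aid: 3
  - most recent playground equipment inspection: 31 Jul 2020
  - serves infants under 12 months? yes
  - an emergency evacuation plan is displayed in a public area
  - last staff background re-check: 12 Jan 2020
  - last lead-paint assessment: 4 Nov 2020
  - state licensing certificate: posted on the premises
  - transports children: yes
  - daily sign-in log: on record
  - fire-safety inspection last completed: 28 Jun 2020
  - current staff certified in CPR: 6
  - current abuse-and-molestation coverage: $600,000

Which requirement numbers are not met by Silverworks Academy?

1. playground equipment inspection 162 days ago vs limit 180 → met
2. staff certified in pediatric first aid 3 ≥ 3 → met
3. staff certified in CPR 6 ≥ 5 → met
4. fire-safety inspection 195 days ago vs limit 365 → met
5. emergency evacuation plan present → met
6. staff background re-check 363 days ago vs limit 540 → met
7. daily sign-in log present → met
8. condition 'serves infants under 12 months' holds; state licensing certificate present → met
9. unresolved licensing deficiencies 1 ≤ 1 → met
10. condition 'transports children' holds; abuse-and-molestation coverage $600,000 < $675,000 → not met
11. general liability coverage $850,000 ≥ $625,000 → met
12. lead-paint assessment 66 days ago vs limit 90 → met
Not met: 10

10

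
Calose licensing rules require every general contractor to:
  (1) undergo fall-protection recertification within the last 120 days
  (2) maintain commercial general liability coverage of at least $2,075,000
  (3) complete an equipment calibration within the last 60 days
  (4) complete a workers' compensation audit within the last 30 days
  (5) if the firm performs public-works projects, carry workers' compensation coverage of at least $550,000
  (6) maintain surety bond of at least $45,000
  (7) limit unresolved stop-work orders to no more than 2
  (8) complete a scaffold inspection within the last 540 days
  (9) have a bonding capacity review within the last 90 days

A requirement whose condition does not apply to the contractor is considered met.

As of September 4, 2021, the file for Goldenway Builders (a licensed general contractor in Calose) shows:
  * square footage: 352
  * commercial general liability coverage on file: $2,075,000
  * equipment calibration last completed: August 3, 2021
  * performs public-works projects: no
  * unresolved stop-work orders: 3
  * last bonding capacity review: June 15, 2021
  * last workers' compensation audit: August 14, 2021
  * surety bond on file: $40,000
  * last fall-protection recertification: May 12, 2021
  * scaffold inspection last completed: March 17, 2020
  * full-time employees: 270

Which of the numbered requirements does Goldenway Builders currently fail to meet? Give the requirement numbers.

6, 7

1. fall-protection recertification 115 days ago vs limit 120 → met
2. commercial general liability coverage $2,075,000 ≥ $2,075,000 → met
3. equipment calibration 32 days ago vs limit 60 → met
4. workers' compensation audit 21 days ago vs limit 30 → met
5. condition 'performs public-works projects' does not hold → requirement n/a → met
6. surety bond $40,000 < $45,000 → not met
7. unresolved stop-work orders 3 > 2 → not met
8. scaffold inspection 536 days ago vs limit 540 → met
9. bonding capacity review 81 days ago vs limit 90 → met
Not met: 6, 7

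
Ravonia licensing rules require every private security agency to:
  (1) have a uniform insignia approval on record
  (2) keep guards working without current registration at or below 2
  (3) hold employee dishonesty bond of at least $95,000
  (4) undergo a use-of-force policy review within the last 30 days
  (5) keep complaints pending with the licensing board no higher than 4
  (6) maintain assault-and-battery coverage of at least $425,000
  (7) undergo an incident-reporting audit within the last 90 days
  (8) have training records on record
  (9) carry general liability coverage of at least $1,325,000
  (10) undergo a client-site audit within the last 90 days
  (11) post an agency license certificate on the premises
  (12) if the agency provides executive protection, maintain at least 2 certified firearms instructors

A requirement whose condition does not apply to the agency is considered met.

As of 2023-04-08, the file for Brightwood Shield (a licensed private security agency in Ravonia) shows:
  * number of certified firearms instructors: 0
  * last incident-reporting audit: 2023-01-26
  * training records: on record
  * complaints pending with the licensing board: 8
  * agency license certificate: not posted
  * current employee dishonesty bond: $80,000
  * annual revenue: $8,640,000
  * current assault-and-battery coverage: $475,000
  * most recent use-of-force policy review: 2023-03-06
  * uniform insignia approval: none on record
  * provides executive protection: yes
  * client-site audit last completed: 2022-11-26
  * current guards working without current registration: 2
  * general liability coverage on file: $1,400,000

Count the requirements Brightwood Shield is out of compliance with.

7

1. uniform insignia approval absent → not met
2. guards working without current registration 2 ≤ 2 → met
3. employee dishonesty bond $80,000 < $95,000 → not met
4. use-of-force policy review 33 days ago vs limit 30 → not met
5. complaints pending with the licensing board 8 > 4 → not met
6. assault-and-battery coverage $475,000 ≥ $425,000 → met
7. incident-reporting audit 72 days ago vs limit 90 → met
8. training records present → met
9. general liability coverage $1,400,000 ≥ $1,325,000 → met
10. client-site audit 133 days ago vs limit 90 → not met
11. agency license certificate absent → not met
12. condition 'provides executive protection' holds; certified firearms instructors 0 < 2 → not met
Not met: 7 of 12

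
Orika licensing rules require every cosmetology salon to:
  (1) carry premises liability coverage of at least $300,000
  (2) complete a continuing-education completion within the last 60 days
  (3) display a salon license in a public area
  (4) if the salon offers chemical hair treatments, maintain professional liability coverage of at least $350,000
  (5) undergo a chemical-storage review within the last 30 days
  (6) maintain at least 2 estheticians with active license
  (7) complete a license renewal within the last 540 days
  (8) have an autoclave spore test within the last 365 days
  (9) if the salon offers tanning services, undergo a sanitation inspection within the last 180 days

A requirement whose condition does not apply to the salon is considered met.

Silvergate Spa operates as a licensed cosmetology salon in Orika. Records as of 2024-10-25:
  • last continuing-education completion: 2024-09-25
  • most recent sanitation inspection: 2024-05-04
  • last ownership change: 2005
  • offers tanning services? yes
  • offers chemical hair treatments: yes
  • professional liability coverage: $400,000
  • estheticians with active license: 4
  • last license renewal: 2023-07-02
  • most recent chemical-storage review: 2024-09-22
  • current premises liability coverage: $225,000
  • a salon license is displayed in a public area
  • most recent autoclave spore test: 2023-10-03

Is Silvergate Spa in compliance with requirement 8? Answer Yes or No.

No

8. autoclave spore test 388 days ago vs limit 365 → not met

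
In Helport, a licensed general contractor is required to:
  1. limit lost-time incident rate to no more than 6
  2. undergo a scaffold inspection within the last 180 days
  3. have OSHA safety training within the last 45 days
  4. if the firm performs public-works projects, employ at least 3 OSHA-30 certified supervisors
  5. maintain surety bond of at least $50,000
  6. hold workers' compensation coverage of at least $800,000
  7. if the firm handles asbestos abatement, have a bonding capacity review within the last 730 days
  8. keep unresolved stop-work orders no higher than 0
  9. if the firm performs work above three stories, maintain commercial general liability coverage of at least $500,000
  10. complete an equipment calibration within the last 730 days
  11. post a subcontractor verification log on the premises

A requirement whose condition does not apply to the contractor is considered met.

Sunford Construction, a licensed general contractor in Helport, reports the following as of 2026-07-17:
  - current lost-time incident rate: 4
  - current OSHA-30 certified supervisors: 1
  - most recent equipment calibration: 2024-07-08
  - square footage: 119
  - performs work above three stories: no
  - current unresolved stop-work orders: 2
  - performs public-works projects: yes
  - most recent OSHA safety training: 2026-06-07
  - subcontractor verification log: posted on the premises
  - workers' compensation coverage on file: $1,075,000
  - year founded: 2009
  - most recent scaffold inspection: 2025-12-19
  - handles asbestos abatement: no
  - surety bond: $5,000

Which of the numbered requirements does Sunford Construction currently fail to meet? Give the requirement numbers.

1. lost-time incident rate 4 ≤ 6 → met
2. scaffold inspection 210 days ago vs limit 180 → not met
3. OSHA safety training 40 days ago vs limit 45 → met
4. condition 'performs public-works projects' holds; OSHA-30 certified supervisors 1 < 3 → not met
5. surety bond $5,000 < $50,000 → not met
6. workers' compensation coverage $1,075,000 ≥ $800,000 → met
7. condition 'handles asbestos abatement' does not hold → requirement n/a → met
8. unresolved stop-work orders 2 > 0 → not met
9. condition 'performs work above three stories' does not hold → requirement n/a → met
10. equipment calibration 739 days ago vs limit 730 → not met
11. subcontractor verification log present → met
Not met: 2, 4, 5, 8, 10

2, 4, 5, 8, 10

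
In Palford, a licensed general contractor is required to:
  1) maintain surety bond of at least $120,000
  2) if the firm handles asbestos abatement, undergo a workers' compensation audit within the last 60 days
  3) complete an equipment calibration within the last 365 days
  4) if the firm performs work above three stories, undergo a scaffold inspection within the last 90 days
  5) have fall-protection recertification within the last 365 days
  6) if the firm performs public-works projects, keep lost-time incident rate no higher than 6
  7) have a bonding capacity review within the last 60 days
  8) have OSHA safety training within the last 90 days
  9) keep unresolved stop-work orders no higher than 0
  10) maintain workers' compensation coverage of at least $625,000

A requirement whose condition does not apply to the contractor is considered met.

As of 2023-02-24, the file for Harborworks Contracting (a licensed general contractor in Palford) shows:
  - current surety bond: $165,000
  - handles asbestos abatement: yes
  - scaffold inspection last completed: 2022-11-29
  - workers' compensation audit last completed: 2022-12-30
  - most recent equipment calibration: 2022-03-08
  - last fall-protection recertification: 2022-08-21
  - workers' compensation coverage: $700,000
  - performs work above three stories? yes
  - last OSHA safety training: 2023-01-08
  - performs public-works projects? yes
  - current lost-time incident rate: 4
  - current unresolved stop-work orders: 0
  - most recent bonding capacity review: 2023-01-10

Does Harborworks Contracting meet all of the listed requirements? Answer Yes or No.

Yes

1. surety bond $165,000 ≥ $120,000 → met
2. condition 'handles asbestos abatement' holds; workers' compensation audit 56 days ago vs limit 60 → met
3. equipment calibration 353 days ago vs limit 365 → met
4. condition 'performs work above three stories' holds; scaffold inspection 87 days ago vs limit 90 → met
5. fall-protection recertification 187 days ago vs limit 365 → met
6. condition 'performs public-works projects' holds; lost-time incident rate 4 ≤ 6 → met
7. bonding capacity review 45 days ago vs limit 60 → met
8. OSHA safety training 47 days ago vs limit 90 → met
9. unresolved stop-work orders 0 ≤ 0 → met
10. workers' compensation coverage $700,000 ≥ $625,000 → met
All met.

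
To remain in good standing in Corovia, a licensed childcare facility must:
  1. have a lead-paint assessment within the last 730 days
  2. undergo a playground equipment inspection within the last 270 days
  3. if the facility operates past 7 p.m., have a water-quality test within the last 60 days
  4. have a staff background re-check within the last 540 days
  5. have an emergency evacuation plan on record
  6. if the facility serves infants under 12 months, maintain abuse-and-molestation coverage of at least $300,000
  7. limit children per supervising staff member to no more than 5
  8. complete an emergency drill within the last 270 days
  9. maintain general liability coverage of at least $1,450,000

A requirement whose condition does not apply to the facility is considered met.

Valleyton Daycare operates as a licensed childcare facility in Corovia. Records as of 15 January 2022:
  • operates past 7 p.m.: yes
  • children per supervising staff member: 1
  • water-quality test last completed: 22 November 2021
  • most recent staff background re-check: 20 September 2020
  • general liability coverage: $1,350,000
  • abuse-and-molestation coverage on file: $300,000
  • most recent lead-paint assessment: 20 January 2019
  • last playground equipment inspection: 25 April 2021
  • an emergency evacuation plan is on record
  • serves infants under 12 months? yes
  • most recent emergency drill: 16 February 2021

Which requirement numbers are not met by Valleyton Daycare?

1, 8, 9

1. lead-paint assessment 1091 days ago vs limit 730 → not met
2. playground equipment inspection 265 days ago vs limit 270 → met
3. condition 'operates past 7 p.m.' holds; water-quality test 54 days ago vs limit 60 → met
4. staff background re-check 482 days ago vs limit 540 → met
5. emergency evacuation plan present → met
6. condition 'serves infants under 12 months' holds; abuse-and-molestation coverage $300,000 ≥ $300,000 → met
7. children per supervising staff member 1 ≤ 5 → met
8. emergency drill 333 days ago vs limit 270 → not met
9. general liability coverage $1,350,000 < $1,450,000 → not met
Not met: 1, 8, 9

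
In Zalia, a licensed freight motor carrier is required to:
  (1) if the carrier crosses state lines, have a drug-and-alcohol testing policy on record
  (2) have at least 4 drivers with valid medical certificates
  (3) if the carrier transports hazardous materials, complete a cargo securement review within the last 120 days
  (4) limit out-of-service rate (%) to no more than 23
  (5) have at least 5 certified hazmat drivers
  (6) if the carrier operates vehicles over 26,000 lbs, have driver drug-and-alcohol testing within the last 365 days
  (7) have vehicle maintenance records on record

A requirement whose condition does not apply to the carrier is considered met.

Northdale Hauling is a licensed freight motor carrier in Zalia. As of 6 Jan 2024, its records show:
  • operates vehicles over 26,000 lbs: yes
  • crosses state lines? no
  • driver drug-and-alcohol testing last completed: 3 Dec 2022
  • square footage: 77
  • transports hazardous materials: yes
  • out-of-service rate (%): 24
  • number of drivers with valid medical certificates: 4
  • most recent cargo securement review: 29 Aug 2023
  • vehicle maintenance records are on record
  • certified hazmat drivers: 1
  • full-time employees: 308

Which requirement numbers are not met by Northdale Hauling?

1. condition 'crosses state lines' does not hold → requirement n/a → met
2. drivers with valid medical certificates 4 ≥ 4 → met
3. condition 'transports hazardous materials' holds; cargo securement review 130 days ago vs limit 120 → not met
4. out-of-service rate (%) 24 > 23 → not met
5. certified hazmat drivers 1 < 5 → not met
6. condition 'operates vehicles over 26,000 lbs' holds; driver drug-and-alcohol testing 399 days ago vs limit 365 → not met
7. vehicle maintenance records present → met
Not met: 3, 4, 5, 6

3, 4, 5, 6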